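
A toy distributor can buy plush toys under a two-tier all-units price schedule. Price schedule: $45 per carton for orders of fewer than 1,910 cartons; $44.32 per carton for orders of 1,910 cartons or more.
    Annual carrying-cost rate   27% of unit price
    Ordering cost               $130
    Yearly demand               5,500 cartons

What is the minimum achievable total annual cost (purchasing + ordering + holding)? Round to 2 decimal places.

$251,668.27

H₁ = 27%×$45 = $12.1500;  H₂ = 27%×$44.32 = $11.9664
EOQ₁ = √(2×5,500×130/12.1500) = 343.07  (< 1,910, feasible at tier 1)
EOQ₂ = √(2×5,500×130/11.9664) = 345.69  (< 1,910 → use Q = 1,910 at tier-2 price)
TC(tier 1 (EOQ₁), Q≈343.1) = $251,668.27
TC(tier 2, Q≈1,910.0) = $255,562.26
Minimum at tier 1 (EOQ₁): $251,668.27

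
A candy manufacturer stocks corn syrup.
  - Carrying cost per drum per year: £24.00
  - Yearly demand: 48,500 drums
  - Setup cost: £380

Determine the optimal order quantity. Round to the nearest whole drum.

2DS/H = 2·48,500·380/24 = 1,535,833.33
EOQ = √1,535,833.33 ≈ 1,239.29

1,239 drums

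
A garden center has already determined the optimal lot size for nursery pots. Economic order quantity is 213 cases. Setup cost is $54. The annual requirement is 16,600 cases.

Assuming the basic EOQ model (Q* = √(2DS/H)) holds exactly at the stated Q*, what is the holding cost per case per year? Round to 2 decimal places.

$39.52

EOQ relation: Q² = 2DS/H, so rearrange for the unknown.
H = 2DS / Q² = 2 × 16,600 × 54 / 213² = 39.5160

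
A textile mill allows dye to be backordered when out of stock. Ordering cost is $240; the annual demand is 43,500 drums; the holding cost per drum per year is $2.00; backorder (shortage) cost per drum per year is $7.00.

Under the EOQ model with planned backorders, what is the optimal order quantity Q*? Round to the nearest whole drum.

Q* = √(2DS/H) · √((H + b)/b)
   = √(2 × 43,500 × 240 / 2) · √((2 + 7) / 7)
   = 3,231.099 × 1.1339 ≈ 3,663.72

3,664 drums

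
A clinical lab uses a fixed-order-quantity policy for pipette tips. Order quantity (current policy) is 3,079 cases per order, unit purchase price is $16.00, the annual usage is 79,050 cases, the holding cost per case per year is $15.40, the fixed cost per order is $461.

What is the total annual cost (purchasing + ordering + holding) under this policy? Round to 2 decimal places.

Annual ordering cost = (D/Q)·S = (79,050/3,079) × 461 = $11,835.68
Annual holding cost  = (Q/2)·H = (3,079/2) × 15.4 = $23,708.30
Purchase cost = D·C = 79,050 × 16 = $1,264,800.00
Total = $11,835.68 + $23,708.30 + $1,264,800.00 = $1,300,343.98

$1,300,343.98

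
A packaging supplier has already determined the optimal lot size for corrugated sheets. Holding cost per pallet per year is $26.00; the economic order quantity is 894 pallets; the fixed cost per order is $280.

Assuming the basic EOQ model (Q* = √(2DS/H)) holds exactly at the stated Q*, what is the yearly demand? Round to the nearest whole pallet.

EOQ relation: Q² = 2DS/H, so rearrange for the unknown.
D = Q²H / (2S) = 894² × 26 / (2 × 280) = 37,107.39

37,107 pallets per year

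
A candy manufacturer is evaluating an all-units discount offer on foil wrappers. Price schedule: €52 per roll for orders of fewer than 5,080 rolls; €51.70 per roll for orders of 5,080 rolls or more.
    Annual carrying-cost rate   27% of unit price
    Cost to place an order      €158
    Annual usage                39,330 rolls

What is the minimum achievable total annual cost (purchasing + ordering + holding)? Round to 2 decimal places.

H₁ = 27%×€52 = €14.0400;  H₂ = 27%×€51.70 = €13.9590
EOQ₁ = √(2×39,330×158/14.0400) = 940.85  (< 5,080, feasible at tier 1)
EOQ₂ = √(2×39,330×158/13.9590) = 943.58  (< 5,080 → use Q = 5,080 at tier-2 price)
TC(tier 1 (EOQ₁), Q≈940.9) = €2,058,369.58
TC(tier 2, Q≈5,080.0) = €2,070,040.12
Minimum at tier 1 (EOQ₁): €2,058,369.58

€2,058,369.58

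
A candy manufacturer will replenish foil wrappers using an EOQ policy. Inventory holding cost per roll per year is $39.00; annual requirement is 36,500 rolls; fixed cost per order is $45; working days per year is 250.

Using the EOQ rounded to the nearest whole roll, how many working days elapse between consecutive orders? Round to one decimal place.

Optimal lot size Q* = (2 × 36,500 × $45 / $39)^½ ≈ 290.23 → Q = 290 rolls
Cycle time = (working days × Q)/D = (250 × 290) / 36,500 = 1.986 days

2.0 days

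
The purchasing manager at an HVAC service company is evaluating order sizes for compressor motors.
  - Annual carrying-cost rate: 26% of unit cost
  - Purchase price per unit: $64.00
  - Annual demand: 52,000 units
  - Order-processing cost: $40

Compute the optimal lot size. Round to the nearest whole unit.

500 units

H = i·C = 0.26 × $64 = $16.6400 per unit-year
EOQ = √(2DS/H) = √(2 × 52,000 × 40 / 16.64)
    = √(250,000.00) ≈ 500.00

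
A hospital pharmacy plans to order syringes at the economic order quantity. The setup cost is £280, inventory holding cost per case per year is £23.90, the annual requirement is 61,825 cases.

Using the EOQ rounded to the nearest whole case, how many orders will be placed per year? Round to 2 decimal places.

51.35 orders per year

Optimal lot size Q* = (2 × 61,825 × £280 / £23.9)^½ ≈ 1,203.59 → Q = 1,204
N = D/Q = 61,825/1,204 ≈ 51.350 orders/yr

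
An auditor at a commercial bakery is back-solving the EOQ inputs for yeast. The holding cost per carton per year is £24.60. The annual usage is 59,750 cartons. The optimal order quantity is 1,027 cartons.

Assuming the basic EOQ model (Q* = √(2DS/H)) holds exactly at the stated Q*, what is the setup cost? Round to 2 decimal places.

From Q* = √(2DS/H) ⇒ Q*² = 2DS/H.
S = Q²H / (2D) = 1,027² × 24.6 / (2 × 59,750) = 217.1241

£217.12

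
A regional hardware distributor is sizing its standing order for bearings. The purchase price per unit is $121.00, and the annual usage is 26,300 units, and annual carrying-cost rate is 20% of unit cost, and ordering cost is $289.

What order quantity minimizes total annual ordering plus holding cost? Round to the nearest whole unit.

H = i·C = 0.2 × $121 = $24.2000 per unit-year
2DS/H = 2·26,300·289/24.2 = 628,157.02
EOQ = √628,157.02 ≈ 792.56

793 units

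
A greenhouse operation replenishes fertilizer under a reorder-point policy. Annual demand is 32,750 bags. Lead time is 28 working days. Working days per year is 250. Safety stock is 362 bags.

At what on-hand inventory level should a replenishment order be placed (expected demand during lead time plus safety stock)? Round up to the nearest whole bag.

Daily demand d = 32,750 / 250 = 131.000 bags/day
Demand during lead time = 131.000 × 28 = 3,668.00
Reorder point = 3,668.00 + 362 = 4,030.00 → round up

4,030 bags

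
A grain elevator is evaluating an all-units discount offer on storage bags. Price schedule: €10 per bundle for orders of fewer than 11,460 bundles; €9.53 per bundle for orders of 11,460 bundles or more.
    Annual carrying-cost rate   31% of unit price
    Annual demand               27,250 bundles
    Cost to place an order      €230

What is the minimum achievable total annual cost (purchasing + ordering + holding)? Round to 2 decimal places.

H₁ = 31%×€10 = €3.1000;  H₂ = 31%×€9.53 = €2.9543
EOQ₁ = √(2×27,250×230/3.1000) = 2,010.86  (< 11,460, feasible at tier 1)
EOQ₂ = √(2×27,250×230/2.9543) = 2,059.85  (< 11,460 → use Q = 11,460 at tier-2 price)
TC(tier 1 (EOQ₁), Q≈2,010.9) = €278,733.66
TC(tier 2, Q≈11,460.0) = €277,167.54
Minimum at tier 2: €277,167.54

€277,167.54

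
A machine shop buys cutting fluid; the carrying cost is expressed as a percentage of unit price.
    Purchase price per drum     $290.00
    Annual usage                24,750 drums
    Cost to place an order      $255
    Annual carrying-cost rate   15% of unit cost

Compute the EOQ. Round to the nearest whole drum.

539 drums

Holding cost per drum per year: H = 15% × $290 = $43.5000
Q* = √(2·D·S / H) = √(2·24,750·255 / 43.5) = √290,172.4 ≈ 538.68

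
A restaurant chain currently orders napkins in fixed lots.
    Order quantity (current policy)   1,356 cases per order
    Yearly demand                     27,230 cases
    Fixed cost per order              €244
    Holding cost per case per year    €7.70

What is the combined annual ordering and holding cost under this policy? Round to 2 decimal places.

Ordering: D/Q × S = 27,230/1,356 × €244 = €4,899.79
Holding:  Q/2 × H = 1,356/2 × €7.7 = €5,220.60
Total = €4,899.79 + €5,220.60 = €10,120.39

€10,120.39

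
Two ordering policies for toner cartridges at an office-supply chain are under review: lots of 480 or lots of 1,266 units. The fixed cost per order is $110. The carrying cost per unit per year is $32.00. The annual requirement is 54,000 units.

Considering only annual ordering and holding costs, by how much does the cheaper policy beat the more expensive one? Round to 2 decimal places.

$4,892.94

Annual cost at Q: ordering D·S/Q plus holding Q·H/2.
TC(480) = (54,000/480)×110 + (480/2)×32 = $20,055.00
TC(1,266) = (54,000/1,266)×110 + (1,266/2)×32 = $24,947.94
Lots of 480 are cheaper by $4,892.94.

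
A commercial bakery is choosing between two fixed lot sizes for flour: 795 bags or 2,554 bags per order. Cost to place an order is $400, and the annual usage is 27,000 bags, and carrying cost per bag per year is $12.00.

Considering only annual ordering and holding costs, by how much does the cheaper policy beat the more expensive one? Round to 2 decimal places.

TC(Q) = (D/Q)S + (Q/2)H
TC(795) = (27,000/795)×400 + (795/2)×12 = $18,354.91
TC(2,554) = (27,000/2,554)×400 + (2,554/2)×12 = $19,552.66
Cheaper: Q = 795.  Difference = $1,197.76

$1,197.76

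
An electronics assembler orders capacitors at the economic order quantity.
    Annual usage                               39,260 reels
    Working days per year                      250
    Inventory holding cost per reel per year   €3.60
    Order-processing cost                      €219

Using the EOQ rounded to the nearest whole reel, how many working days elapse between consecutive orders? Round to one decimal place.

13.9 days

EOQ = √(2DS/H) = √(2 × 39,260 × 219 / 3.6)
    = √(4,776,633.33) ≈ 2,185.55 → Q = 2,186 reels
T = Q/D × 250 days = 2,186/39,260 × 250 = 13.920 days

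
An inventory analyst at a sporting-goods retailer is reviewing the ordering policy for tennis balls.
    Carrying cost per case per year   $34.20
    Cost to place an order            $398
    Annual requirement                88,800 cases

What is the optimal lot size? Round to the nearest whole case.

1,438 cases

2DS/H = 2·88,800·398/34.2 = 2,066,807.02
EOQ = √2,066,807.02 ≈ 1,437.64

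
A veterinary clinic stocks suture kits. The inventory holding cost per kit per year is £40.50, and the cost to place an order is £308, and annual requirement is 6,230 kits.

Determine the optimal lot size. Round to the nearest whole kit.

308 kits

Optimal lot size Q* = (2 × 6,230 × £308 / £40.5)^½ ≈ 307.83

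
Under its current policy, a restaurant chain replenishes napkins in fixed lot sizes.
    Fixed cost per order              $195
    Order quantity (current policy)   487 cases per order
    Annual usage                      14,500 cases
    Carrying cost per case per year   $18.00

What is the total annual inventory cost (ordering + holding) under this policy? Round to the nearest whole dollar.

$10,189

Ordering: D/Q × S = 14,500/487 × $195 = $5,805.95
Holding:  Q/2 × H = 487/2 × $18 = $4,383.00
Total = $5,805.95 + $4,383.00 = $10,188.95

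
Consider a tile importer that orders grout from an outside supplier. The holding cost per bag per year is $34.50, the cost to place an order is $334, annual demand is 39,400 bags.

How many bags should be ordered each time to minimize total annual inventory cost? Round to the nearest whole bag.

873 bags

Q* = √(2·D·S / H) = √(2·39,400·334 / 34.5) = √762,875.4 ≈ 873.43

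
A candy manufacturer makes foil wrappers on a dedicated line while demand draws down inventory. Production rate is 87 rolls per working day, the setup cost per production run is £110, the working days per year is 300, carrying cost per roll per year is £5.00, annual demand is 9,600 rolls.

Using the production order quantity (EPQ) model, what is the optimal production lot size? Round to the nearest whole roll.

d = 9,600/300 = 32.0000 rolls/day;  effective holding cost H(1 − d/p) = 5·(1 − 32.0000/87) = 3.16092
Q* = √(2DS / H_eff) = √(2·9,600·110 / 3.16092) ≈ 817.41

817 rolls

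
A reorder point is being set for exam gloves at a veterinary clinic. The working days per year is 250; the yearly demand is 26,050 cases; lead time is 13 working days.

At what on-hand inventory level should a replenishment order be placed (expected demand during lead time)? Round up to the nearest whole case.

Daily demand d = 26,050 / 250 = 104.200 cases/day
Demand during lead time = 104.200 × 13 = 1,354.60
Reorder point = 1,354.60 → round up

1,355 cases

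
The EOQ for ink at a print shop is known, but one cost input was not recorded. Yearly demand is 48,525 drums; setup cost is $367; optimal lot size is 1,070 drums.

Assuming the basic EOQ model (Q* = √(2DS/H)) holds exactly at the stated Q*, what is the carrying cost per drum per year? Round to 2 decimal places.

EOQ relation: Q² = 2DS/H, so rearrange for the unknown.
H = 2DS / Q² = 2 × 48,525 × 367 / 1,070² = 31.1096

$31.11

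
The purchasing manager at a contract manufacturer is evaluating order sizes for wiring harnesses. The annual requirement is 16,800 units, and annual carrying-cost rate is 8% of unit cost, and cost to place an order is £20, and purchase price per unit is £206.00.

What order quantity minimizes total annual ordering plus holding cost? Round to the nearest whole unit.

202 units

H = i·C = 0.08 × £206 = £16.4800 per unit-year
Q* = √(2·D·S / H) = √(2·16,800·20 / 16.48) = √40,776.7 ≈ 201.93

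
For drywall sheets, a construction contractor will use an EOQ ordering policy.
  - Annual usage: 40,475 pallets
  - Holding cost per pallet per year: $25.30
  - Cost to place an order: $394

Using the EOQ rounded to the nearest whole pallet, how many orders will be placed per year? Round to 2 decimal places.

EOQ = √(2DS/H) = √(2 × 40,475 × 394 / 25.3)
    = √(1,260,644.27) ≈ 1,122.78 → Q = 1,123
Orders per year = D/Q = 40,475 / 1,123 = 36.042

36.04 orders per year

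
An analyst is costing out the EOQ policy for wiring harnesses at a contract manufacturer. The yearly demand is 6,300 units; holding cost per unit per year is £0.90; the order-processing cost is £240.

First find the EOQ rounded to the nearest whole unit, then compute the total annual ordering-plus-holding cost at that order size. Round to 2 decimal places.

2DS/H = 2·6,300·240/0.9 = 3,360,000.00
EOQ = √3,360,000.00 ≈ 1,833.03 → Q = 1,833 units
Ordering: D/Q × S = 6,300/1,833 × £240 = £824.88
Holding:  Q/2 × H = 1,833/2 × £0.9 = £824.85
Total = £824.88 + £824.85 = £1,649.73

£1,649.73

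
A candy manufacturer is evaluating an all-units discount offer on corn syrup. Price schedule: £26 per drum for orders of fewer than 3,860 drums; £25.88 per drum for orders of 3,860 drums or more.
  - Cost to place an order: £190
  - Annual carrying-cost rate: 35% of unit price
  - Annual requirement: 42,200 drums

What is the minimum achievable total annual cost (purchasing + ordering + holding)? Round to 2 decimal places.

H₁ = 35%×£26 = £9.1000;  H₂ = 35%×£25.88 = £9.0580
EOQ₁ = √(2×42,200×190/9.1000) = 1,327.48  (< 3,860, feasible at tier 1)
EOQ₂ = √(2×42,200×190/9.0580) = 1,330.55  (< 3,860 → use Q = 3,860 at tier-2 price)
TC(tier 1 (EOQ₁), Q≈1,327.5) = £1,109,280.05
TC(tier 2, Q≈3,860.0) = £1,111,695.14
Minimum at tier 1 (EOQ₁): £1,109,280.05

£1,109,280.05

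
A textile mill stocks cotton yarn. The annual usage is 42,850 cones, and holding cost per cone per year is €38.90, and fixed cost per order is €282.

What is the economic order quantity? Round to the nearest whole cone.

788 cones

Optimal lot size Q* = (2 × 42,850 × €282 / €38.9)^½ ≈ 788.21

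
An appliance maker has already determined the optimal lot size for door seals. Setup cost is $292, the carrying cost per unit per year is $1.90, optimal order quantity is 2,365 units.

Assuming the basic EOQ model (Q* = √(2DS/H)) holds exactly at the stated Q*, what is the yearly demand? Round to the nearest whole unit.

18,197 units per year

EOQ relation: Q² = 2DS/H, so rearrange for the unknown.
D = Q²H / (2S) = 2,365² × 1.9 / (2 × 292) = 18,197.14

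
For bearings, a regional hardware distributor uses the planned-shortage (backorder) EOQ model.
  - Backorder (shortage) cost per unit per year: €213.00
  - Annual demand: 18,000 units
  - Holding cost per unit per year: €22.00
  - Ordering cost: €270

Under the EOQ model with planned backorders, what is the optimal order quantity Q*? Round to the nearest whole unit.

Q* = √(2DS/H) · √((H + b)/b)
   = √(2 × 18,000 × 270 / 22) · √((22 + 213) / 213)
   = 664.694 × 1.0504 ≈ 698.18

698 units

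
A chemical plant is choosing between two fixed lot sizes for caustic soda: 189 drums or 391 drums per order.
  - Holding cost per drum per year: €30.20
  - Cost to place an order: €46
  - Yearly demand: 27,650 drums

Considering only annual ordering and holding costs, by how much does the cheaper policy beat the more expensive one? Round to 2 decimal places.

€426.49

For each Q, cost = (D/Q)·S + (Q/2)·H.
TC(189) = (27,650/189)×46 + (189/2)×30.2 = €9,583.53
TC(391) = (27,650/391)×46 + (391/2)×30.2 = €9,157.04
Lots of 391 are cheaper by €426.49.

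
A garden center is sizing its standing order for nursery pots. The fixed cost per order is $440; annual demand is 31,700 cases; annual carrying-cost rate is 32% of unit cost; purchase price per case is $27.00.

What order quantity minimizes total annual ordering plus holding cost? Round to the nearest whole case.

1,797 cases

H = i·C = 0.32 × $27 = $8.6400 per case-year
Q* = √(2·D·S / H) = √(2·31,700·440 / 8.64) = √3,228,703.7 ≈ 1,796.86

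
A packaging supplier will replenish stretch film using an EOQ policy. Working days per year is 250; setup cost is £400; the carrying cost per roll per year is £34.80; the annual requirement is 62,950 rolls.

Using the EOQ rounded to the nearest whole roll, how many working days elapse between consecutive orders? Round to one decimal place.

Optimal lot size Q* = (2 × 62,950 × £400 / £34.8)^½ ≈ 1,202.97 → Q = 1,203 rolls
T = Q/D × 250 days = 1,203/62,950 × 250 = 4.778 days

4.8 days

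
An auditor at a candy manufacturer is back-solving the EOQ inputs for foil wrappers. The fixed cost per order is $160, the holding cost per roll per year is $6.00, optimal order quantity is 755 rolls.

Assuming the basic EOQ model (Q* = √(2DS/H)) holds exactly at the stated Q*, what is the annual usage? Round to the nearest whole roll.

Since Q* = (2DS/H)^½, squaring gives Q*²·H = 2DS.
D = Q²H / (2S) = 755² × 6 / (2 × 160) = 10,687.97

10,688 rolls per year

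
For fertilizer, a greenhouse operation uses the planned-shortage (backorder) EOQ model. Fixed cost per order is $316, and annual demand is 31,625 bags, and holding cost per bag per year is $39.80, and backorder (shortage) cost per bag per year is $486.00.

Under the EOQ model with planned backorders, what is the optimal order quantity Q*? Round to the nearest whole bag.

737 bags

Basic EOQ = √(2·31,625·316/39.8) = 708.651
Backorder adjustment √((H+b)/b) = √((39.8+486)/486) = 1.0401
Q* = 708.651 × 1.0401 ≈ 737.10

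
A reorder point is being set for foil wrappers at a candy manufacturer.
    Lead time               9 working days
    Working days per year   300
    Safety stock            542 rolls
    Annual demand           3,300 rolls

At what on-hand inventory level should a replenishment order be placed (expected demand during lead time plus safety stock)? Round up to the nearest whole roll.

Daily demand d = 3,300 / 300 = 11.000 rolls/day
Demand during lead time = 11.000 × 9 = 99.00
Reorder point = 99.00 + 542 = 641.00 → round up

641 rolls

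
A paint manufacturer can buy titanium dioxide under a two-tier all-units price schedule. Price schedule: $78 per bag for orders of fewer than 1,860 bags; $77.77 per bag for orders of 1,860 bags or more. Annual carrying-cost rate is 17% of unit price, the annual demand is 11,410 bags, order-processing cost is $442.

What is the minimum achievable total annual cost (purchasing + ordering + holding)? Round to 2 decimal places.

H₁ = 17%×$78 = $13.2600;  H₂ = 17%×$77.77 = $13.2209
EOQ₁ = √(2×11,410×442/13.2600) = 872.16  (< 1,860, feasible at tier 1)
EOQ₂ = √(2×11,410×442/13.2209) = 873.45  (< 1,860 → use Q = 1,860 at tier-2 price)
TC(tier 1 (EOQ₁), Q≈872.2) = $901,544.87
TC(tier 2, Q≈1,860.0) = $902,362.55
Minimum at tier 1 (EOQ₁): $901,544.87

$901,544.87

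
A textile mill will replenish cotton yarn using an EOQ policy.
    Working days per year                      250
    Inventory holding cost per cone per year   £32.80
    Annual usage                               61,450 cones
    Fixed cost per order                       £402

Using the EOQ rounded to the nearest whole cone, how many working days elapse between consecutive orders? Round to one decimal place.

5.0 days

EOQ = √(2DS/H) = √(2 × 61,450 × 402 / 32.8)
    = √(1,506,274.39) ≈ 1,227.30 → Q = 1,227 cones
Cycle time = (working days × Q)/D = (250 × 1,227) / 61,450 = 4.992 days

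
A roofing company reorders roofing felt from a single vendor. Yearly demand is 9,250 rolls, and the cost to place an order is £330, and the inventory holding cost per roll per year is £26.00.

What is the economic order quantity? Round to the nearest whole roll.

Q* = √(2·D·S / H) = √(2·9,250·330 / 26) = √234,807.7 ≈ 484.57

485 rolls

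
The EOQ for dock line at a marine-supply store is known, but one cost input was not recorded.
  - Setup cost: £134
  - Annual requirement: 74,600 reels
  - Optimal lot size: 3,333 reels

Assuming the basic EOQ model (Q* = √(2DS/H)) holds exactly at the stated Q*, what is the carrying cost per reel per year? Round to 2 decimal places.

EOQ relation: Q² = 2DS/H, so rearrange for the unknown.
H = 2DS / Q² = 2 × 74,600 × 134 / 3,333² = 1.7997

£1.80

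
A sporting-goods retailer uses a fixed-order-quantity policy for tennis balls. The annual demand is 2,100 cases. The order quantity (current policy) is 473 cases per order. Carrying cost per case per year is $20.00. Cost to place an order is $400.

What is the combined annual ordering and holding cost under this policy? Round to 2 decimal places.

Ordering: D/Q × S = 2,100/473 × $400 = $1,775.90
Holding:  Q/2 × H = 473/2 × $20 = $4,730.00
Total = $1,775.90 + $4,730.00 = $6,505.90

$6,505.90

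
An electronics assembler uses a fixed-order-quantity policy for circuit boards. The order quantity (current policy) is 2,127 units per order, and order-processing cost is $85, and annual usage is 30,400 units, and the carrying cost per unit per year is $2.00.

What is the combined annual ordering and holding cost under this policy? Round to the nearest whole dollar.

Annual ordering cost = (D/Q)·S = (30,400/2,127) × 85 = $1,214.86
Annual holding cost  = (Q/2)·H = (2,127/2) × 2 = $2,127.00
Total = $1,214.86 + $2,127.00 = $3,341.86

$3,342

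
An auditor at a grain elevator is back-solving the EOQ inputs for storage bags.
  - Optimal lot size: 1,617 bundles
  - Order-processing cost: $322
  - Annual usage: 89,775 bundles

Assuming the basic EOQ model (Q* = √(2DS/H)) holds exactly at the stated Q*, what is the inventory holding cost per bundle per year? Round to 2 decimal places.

From Q* = √(2DS/H) ⇒ Q*² = 2DS/H.
H = 2DS / Q² = 2 × 89,775 × 322 / 1,617² = 22.1117

$22.11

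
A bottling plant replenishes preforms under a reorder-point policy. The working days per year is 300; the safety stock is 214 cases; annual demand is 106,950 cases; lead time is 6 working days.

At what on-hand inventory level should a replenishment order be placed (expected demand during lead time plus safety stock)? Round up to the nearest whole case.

Daily demand d = 106,950 / 300 = 356.500 cases/day
Demand during lead time = 356.500 × 6 = 2,139.00
Reorder point = 2,139.00 + 214 = 2,353.00 → round up

2,353 cases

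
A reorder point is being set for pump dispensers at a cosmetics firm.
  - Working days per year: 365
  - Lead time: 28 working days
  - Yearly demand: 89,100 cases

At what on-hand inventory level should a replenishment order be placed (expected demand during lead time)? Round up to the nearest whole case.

6,836 cases

Daily demand d = 89,100 / 365 = 244.110 cases/day
Demand during lead time = 244.110 × 28 = 6,835.07
Reorder point = 6,835.07 → round up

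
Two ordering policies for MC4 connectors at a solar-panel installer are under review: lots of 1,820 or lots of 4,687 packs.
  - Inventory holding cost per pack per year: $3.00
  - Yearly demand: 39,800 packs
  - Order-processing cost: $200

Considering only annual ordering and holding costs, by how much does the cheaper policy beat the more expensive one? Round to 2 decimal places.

$1,625.19

For each Q, cost = (D/Q)·S + (Q/2)·H.
TC(1,820) = (39,800/1,820)×200 + (1,820/2)×3 = $7,103.63
TC(4,687) = (39,800/4,687)×200 + (4,687/2)×3 = $8,728.81
|ΔTC| = |$7,103.63 − $8,728.81| = $1,625.19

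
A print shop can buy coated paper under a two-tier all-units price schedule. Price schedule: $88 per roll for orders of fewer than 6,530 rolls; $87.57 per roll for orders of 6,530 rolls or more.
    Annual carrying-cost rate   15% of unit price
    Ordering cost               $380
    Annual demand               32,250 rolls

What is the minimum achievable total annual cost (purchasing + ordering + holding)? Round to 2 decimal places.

H₁ = 15%×$88 = $13.2000;  H₂ = 15%×$87.57 = $13.1355
EOQ₁ = √(2×32,250×380/13.2000) = 1,362.65  (< 6,530, feasible at tier 1)
EOQ₂ = √(2×32,250×380/13.1355) = 1,365.99  (< 6,530 → use Q = 6,530 at tier-2 price)
TC(tier 1 (EOQ₁), Q≈1,362.7) = $2,855,987.00
TC(tier 2, Q≈6,530.0) = $2,868,896.63
Minimum at tier 1 (EOQ₁): $2,855,987.00

$2,855,987.00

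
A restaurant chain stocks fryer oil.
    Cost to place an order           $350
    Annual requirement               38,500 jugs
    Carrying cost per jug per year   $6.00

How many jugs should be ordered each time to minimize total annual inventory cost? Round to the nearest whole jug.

EOQ = √(2DS/H) = √(2 × 38,500 × 350 / 6)
    = √(4,491,666.67) ≈ 2,119.36

2,119 jugs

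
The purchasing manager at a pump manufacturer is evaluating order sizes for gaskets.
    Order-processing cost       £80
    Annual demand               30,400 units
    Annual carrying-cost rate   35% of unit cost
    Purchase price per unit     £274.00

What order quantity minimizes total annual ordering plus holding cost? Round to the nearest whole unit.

Carrying cost H = £274 × 35% = £95.9000/unit/yr
Optimal lot size Q* = (2 × 30,400 × £80 / £95.9)^½ ≈ 225.21

225 units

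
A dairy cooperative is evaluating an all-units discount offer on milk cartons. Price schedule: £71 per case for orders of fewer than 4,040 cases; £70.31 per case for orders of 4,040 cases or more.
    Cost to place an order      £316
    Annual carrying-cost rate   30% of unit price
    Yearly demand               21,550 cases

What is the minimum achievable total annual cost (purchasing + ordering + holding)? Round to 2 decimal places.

H₁ = 30%×£71 = £21.3000;  H₂ = 30%×£70.31 = £21.0930
EOQ₁ = √(2×21,550×316/21.3000) = 799.64  (< 4,040, feasible at tier 1)
EOQ₂ = √(2×21,550×316/21.0930) = 803.55  (< 4,040 → use Q = 4,040 at tier-2 price)
TC(tier 1 (EOQ₁), Q≈799.6) = £1,547,082.25
TC(tier 2, Q≈4,040.0) = £1,559,473.95
Minimum at tier 1 (EOQ₁): £1,547,082.25

£1,547,082.25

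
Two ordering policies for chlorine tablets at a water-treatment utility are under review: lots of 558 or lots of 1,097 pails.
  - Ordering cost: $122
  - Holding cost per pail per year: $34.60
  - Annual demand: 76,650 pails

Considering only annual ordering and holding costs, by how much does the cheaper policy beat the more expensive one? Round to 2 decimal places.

$1,090.53

For each Q, cost = (D/Q)·S + (Q/2)·H.
TC(558) = (76,650/558)×122 + (558/2)×34.6 = $26,412.00
TC(1,097) = (76,650/1,097)×122 + (1,097/2)×34.6 = $27,502.53
|ΔTC| = |$26,412.00 − $27,502.53| = $1,090.53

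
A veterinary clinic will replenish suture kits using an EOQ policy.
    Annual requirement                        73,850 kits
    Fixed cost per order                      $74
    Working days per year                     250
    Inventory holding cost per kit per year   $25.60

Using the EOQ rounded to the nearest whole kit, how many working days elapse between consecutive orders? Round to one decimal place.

2.2 days

Q* = √(2·D·S / H) = √(2·73,850·74 / 25.6) = √426,945.3 ≈ 653.41 → Q = 653 kits
Cycle time = (working days × Q)/D = (250 × 653) / 73,850 = 2.211 days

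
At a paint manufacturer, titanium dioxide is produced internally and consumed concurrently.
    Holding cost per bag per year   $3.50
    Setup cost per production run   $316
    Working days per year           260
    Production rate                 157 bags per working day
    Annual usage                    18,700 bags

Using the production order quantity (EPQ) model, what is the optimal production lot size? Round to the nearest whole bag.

d = 18,700/260 = 71.9231 bags/day;  effective holding cost H(1 − d/p) = 3.5·(1 − 71.9231/157) = 1.89662
Q* = √(2DS / H_eff) = √(2·18,700·316 / 1.89662) ≈ 2,496.26

2,496 bags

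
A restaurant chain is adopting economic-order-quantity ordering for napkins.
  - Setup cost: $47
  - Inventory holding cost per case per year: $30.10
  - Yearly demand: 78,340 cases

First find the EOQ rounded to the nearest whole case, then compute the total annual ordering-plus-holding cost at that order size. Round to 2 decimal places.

$14,888.09

EOQ = √(2DS/H) = √(2 × 78,340 × 47 / 30.1)
    = √(244,649.83) ≈ 494.62 → Q = 495 cases
Orders/yr = 78,340/495 = 158.263; ordering cost = 158.263 × $47 = $7,438.34
Average inventory = 495/2 = 247.5; holding cost = 247.5 × $30.1 = $7,449.75
Total = $7,438.34 + $7,449.75 = $14,888.09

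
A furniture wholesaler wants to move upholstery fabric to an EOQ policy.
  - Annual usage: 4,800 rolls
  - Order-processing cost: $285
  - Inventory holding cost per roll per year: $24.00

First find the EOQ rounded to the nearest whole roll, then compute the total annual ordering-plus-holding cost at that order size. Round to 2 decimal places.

Optimal lot size Q* = (2 × 4,800 × $285 / $24)^½ ≈ 337.64 → Q = 338 rolls
Ordering: D/Q × S = 4,800/338 × $285 = $4,047.34
Holding:  Q/2 × H = 338/2 × $24 = $4,056.00
Total = $4,047.34 + $4,056.00 = $8,103.34

$8,103.34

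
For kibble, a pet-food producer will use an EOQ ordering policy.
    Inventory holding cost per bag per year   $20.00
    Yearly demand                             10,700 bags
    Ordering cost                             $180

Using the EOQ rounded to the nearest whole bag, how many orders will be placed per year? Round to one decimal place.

Optimal lot size Q* = (2 × 10,700 × $180 / $20)^½ ≈ 438.86 → Q = 439
N = D/Q = 10,700/439 ≈ 24.374 orders/yr

24.4 orders per year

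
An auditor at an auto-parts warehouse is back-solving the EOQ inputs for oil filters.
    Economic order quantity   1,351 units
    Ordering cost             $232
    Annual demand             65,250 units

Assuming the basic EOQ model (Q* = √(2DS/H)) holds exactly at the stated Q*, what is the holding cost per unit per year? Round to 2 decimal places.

$16.59

Since Q* = (2DS/H)^½, squaring gives Q*²·H = 2DS.
H = 2DS / Q² = 2 × 65,250 × 232 / 1,351² = 16.5878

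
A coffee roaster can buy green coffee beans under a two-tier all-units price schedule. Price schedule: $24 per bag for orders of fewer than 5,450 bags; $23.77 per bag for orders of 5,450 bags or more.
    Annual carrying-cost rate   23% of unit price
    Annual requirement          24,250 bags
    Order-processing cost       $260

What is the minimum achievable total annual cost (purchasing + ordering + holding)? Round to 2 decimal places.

H₁ = 23%×$24 = $5.5200;  H₂ = 23%×$23.77 = $5.4671
EOQ₁ = √(2×24,250×260/5.5200) = 1,511.43  (< 5,450, feasible at tier 1)
EOQ₂ = √(2×24,250×260/5.4671) = 1,518.72  (< 5,450 → use Q = 5,450 at tier-2 price)
TC(tier 1 (EOQ₁), Q≈1,511.4) = $590,343.09
TC(tier 2, Q≈5,450.0) = $592,477.23
Minimum at tier 1 (EOQ₁): $590,343.09

$590,343.09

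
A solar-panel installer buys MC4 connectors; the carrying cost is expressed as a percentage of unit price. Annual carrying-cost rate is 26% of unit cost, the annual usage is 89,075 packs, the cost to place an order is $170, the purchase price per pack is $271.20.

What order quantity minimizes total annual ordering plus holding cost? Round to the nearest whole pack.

Carrying cost H = $271.2 × 26% = $70.5120/pack/yr
EOQ = √(2DS/H) = √(2 × 89,075 × 170 / 70.512)
    = √(429,508.45) ≈ 655.37

655 packs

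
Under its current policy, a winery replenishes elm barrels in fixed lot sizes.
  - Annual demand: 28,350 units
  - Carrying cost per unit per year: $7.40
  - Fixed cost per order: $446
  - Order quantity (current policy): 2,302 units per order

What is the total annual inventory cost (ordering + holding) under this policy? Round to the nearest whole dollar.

$14,010

Ordering: D/Q × S = 28,350/2,302 × $446 = $5,492.66
Holding:  Q/2 × H = 2,302/2 × $7.4 = $8,517.40
Total = $5,492.66 + $8,517.40 = $14,010.06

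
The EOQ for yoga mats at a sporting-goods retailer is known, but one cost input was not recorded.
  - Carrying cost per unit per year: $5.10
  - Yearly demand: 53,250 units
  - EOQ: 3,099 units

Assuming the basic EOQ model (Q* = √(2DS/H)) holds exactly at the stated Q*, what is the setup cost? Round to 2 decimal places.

$459.90

EOQ relation: Q² = 2DS/H, so rearrange for the unknown.
S = Q²H / (2D) = 3,099² × 5.1 / (2 × 53,250) = 459.9003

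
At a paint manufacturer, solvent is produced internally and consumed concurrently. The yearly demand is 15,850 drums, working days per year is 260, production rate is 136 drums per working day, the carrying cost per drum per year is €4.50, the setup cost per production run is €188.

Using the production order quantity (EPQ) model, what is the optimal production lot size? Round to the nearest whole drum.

d = 15,850/260 = 60.9615 drums/day;  effective holding cost H(1 − d/p) = 4.5·(1 − 60.9615/136) = 2.48289
Q* = √(2DS / H_eff) = √(2·15,850·188 / 2.48289) ≈ 1,549.28

1,549 drums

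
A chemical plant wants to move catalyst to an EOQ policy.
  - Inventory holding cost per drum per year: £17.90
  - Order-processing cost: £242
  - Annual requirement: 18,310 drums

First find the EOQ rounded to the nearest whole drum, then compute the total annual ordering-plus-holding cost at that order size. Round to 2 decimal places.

EOQ = √(2DS/H) = √(2 × 18,310 × 242 / 17.9)
    = √(495,086.03) ≈ 703.62 → Q = 704 drums
Ordering: D/Q × S = 18,310/704 × £242 = £6,294.06
Holding:  Q/2 × H = 704/2 × £17.9 = £6,300.80
Total = £6,294.06 + £6,300.80 = £12,594.86

£12,594.86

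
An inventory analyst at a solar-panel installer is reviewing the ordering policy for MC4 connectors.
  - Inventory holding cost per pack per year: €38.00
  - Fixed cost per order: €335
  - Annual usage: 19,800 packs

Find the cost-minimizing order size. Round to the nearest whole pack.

Optimal lot size Q* = (2 × 19,800 × €335 / €38)^½ ≈ 590.85

591 packs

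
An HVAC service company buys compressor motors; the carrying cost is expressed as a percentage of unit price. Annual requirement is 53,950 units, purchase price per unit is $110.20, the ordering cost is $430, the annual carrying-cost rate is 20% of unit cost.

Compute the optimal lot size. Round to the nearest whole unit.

Carrying cost H = $110.2 × 20% = $22.0400/unit/yr
Optimal lot size Q* = (2 × 53,950 × $430 / $22.04)^½ ≈ 1,450.91

1,451 units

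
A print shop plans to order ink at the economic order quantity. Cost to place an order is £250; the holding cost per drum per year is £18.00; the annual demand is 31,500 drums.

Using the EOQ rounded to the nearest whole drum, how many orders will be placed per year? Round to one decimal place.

Q* = √(2·D·S / H) = √(2·31,500·250 / 18) = √875,000.0 ≈ 935.41 → Q = 935
N = D/Q = 31,500/935 ≈ 33.690 orders/yr

33.7 orders per year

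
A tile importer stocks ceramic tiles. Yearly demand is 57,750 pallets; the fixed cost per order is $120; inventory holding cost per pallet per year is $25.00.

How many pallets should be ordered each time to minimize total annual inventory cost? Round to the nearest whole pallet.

2DS/H = 2·57,750·120/25 = 554,400.00
EOQ = √554,400.00 ≈ 744.58

745 pallets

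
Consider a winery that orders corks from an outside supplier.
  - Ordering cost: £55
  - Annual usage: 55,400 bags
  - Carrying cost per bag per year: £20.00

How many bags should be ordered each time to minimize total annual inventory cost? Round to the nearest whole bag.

EOQ = √(2DS/H) = √(2 × 55,400 × 55 / 20)
    = √(304,700.00) ≈ 552.00

552 bags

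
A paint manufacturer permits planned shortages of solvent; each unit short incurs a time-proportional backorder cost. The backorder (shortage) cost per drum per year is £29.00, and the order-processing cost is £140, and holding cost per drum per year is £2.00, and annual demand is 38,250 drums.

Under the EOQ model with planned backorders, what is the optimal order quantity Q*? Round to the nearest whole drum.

2,393 drums

Basic EOQ = √(2·38,250·140/2) = 2,314.087
Backorder adjustment √((H+b)/b) = √((2+29)/29) = 1.0339
Q* = 2,314.087 × 1.0339 ≈ 2,392.55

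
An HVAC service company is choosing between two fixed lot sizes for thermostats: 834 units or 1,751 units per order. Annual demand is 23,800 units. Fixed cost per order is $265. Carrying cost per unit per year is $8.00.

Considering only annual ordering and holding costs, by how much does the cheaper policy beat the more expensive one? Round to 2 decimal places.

$292.41

Annual cost at Q: ordering D·S/Q plus holding Q·H/2.
TC(834) = (23,800/834)×265 + (834/2)×8 = $10,898.35
TC(1,751) = (23,800/1,751)×265 + (1,751/2)×8 = $10,605.94
|ΔTC| = |$10,898.35 − $10,605.94| = $292.41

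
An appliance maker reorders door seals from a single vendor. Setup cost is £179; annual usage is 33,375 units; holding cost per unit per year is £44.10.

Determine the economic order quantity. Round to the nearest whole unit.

521 units

Q* = √(2·D·S / H) = √(2·33,375·179 / 44.1) = √270,935.4 ≈ 520.51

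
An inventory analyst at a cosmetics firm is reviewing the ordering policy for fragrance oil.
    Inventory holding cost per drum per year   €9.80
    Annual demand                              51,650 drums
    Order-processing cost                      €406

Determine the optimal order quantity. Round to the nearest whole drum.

2DS/H = 2·51,650·406/9.8 = 4,279,571.43
EOQ = √4,279,571.43 ≈ 2,068.71

2,069 drums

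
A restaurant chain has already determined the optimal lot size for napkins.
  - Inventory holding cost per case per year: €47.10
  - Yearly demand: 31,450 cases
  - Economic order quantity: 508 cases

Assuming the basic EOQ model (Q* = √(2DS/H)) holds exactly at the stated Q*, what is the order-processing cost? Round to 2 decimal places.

€193.24

EOQ relation: Q² = 2DS/H, so rearrange for the unknown.
S = Q²H / (2D) = 508² × 47.1 / (2 × 31,450) = 193.2403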